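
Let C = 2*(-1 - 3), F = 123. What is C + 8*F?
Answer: 976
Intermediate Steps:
C = -8 (C = 2*(-4) = -8)
C + 8*F = -8 + 8*123 = -8 + 984 = 976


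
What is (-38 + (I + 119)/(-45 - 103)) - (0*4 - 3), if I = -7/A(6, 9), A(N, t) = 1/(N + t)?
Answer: -2597/74 ≈ -35.095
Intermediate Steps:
I = -105 (I = -7/(1/(6 + 9)) = -7/(1/15) = -7/1/15 = -7*15 = -105)
(-38 + (I + 119)/(-45 - 103)) - (0*4 - 3) = (-38 + (-105 + 119)/(-45 - 103)) - (0*4 - 3) = (-38 + 14/(-148)) - (0 - 3) = (-38 + 14*(-1/148)) - 1*(-3) = (-38 - 7/74) + 3 = -2819/74 + 3 = -2597/74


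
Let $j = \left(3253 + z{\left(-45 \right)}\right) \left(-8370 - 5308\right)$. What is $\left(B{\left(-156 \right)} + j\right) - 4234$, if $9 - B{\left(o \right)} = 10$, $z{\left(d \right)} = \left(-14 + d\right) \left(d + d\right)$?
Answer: $-117128949$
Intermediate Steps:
$z{\left(d \right)} = 2 d \left(-14 + d\right)$ ($z{\left(d \right)} = \left(-14 + d\right) 2 d = 2 d \left(-14 + d\right)$)
$B{\left(o \right)} = -1$ ($B{\left(o \right)} = 9 - 10 = -1$)
$j = -117124714$ ($j = \left(3253 + 2 \left(-45\right) \left(-14 - 45\right)\right) \left(-8370 - 5308\right) = \left(3253 + 2 \left(-45\right) \left(-59\right)\right) \left(-13678\right) = \left(3253 + 5310\right) \left(-13678\right) = 8563 \left(-13678\right) = -117124714$)
$\left(B{\left(-156 \right)} + j\right) - 4234 = \left(-1 - 117124714\right) - 4234 = -117124715 - 4234 = -117128949$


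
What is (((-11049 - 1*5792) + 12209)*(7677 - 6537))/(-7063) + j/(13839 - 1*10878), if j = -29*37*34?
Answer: 2196832702/2987649 ≈ 735.30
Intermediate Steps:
j = -36482 (j = -1073*34 = -36482)
(((-11049 - 1*5792) + 12209)*(7677 - 6537))/(-7063) + j/(13839 - 1*10878) = (((-11049 - 1*5792) + 12209)*(7677 - 6537))/(-7063) - 36482/(13839 - 1*10878) = (((-11049 - 5792) + 12209)*1140)*(-1/7063) - 36482/(13839 - 10878) = ((-16841 + 12209)*1140)*(-1/7063) - 36482/2961 = -4632*1140*(-1/7063) - 36482*1/2961 = -5280480*(-1/7063) - 36482/2961 = 5280480/7063 - 36482/2961 = 2196832702/2987649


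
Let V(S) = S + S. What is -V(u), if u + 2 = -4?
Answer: 12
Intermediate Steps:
u = -6 (u = -2 - 4 = -6)
V(S) = 2*S
-V(u) = -2*(-6) = -1*(-12) = 12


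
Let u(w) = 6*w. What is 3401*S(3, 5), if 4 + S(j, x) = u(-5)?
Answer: -115634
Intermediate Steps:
S(j, x) = -34 (S(j, x) = -4 + 6*(-5) = -4 - 30 = -34)
3401*S(3, 5) = 3401*(-34) = -115634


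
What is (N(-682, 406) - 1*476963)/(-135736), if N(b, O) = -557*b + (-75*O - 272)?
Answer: 127811/135736 ≈ 0.94161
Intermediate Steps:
N(b, O) = -272 - 557*b - 75*O (N(b, O) = -557*b + (-272 - 75*O) = -272 - 557*b - 75*O)
(N(-682, 406) - 1*476963)/(-135736) = ((-272 - 557*(-682) - 75*406) - 1*476963)/(-135736) = ((-272 + 379874 - 30450) - 476963)*(-1/135736) = (349152 - 476963)*(-1/135736) = -127811*(-1/135736) = 127811/135736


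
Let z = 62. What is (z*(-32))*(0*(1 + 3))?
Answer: 0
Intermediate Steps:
(z*(-32))*(0*(1 + 3)) = (62*(-32))*(0*(1 + 3)) = -0*4 = -1984*0 = 0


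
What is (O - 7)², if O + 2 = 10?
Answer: 1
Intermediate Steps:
O = 8 (O = -2 + 10 = 8)
(O - 7)² = (8 - 7)² = 1² = 1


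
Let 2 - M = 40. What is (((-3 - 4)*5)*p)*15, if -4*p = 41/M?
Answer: -21525/152 ≈ -141.61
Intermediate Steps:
M = -38 (M = 2 - 1*40 = 2 - 40 = -38)
p = 41/152 (p = -41/(4*(-38)) = -41*(-1)/(4*38) = -1/4*(-41/38) = 41/152 ≈ 0.26974)
(((-3 - 4)*5)*p)*15 = (((-3 - 4)*5)*(41/152))*15 = (-7*5*(41/152))*15 = -35*41/152*15 = -1435/152*15 = -21525/152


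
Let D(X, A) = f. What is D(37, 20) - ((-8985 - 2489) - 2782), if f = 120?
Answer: 14376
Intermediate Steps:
D(X, A) = 120
D(37, 20) - ((-8985 - 2489) - 2782) = 120 - ((-8985 - 2489) - 2782) = 120 - (-11474 - 2782) = 120 - 1*(-14256) = 120 + 14256 = 14376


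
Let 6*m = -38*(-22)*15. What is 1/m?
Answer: 1/2090 ≈ 0.00047847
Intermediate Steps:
m = 2090 (m = (-38*(-22)*15)/6 = (836*15)/6 = (⅙)*12540 = 2090)
1/m = 1/2090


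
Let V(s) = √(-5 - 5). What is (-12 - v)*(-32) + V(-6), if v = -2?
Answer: 320 + I*√10 ≈ 320.0 + 3.1623*I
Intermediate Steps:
V(s) = I*√10 (V(s) = √(-10) = I*√10)
(-12 - v)*(-32) + V(-6) = (-12 - 1*(-2))*(-32) + I*√10 = (-12 + 2)*(-32) + I*√10 = -10*(-32) + I*√10 = 320 + I*√10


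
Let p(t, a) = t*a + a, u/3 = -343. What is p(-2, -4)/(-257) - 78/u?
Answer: 5310/88151 ≈ 0.060238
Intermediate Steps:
u = -1029 (u = 3*(-343) = -1029)
p(t, a) = a + a*t (p(t, a) = a*t + a = a + a*t)
p(-2, -4)/(-257) - 78/u = -4*(1 - 2)/(-257) - 78/(-1029) = -4*(-1)*(-1/257) - 78*(-1/1029) = 4*(-1/257) + 26/343 = -4/257 + 26/343 = 5310/88151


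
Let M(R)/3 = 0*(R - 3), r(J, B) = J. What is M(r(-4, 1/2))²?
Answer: 0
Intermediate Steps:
M(R) = 0 (M(R) = 3*(0*(R - 3)) = 3*(0*(-3 + R)) = 3*0 = 0)
M(r(-4, 1/2))² = 0² = 0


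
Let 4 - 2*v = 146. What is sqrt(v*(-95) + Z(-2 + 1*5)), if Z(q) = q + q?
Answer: sqrt(6751) ≈ 82.164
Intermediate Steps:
v = -71 (v = 2 - 1/2*146 = 2 - 73 = -71)
Z(q) = 2*q
sqrt(v*(-95) + Z(-2 + 1*5)) = sqrt(-71*(-95) + 2*(-2 + 1*5)) = sqrt(6745 + 2*(-2 + 5)) = sqrt(6745 + 2*3) = sqrt(6745 + 6) = sqrt(6751)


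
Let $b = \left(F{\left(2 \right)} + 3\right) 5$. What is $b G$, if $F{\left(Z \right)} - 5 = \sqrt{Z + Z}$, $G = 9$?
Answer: $450$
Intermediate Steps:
$F{\left(Z \right)} = 5 + \sqrt{2} \sqrt{Z}$ ($F{\left(Z \right)} = 5 + \sqrt{Z + Z} = 5 + \sqrt{2 Z} = 5 + \sqrt{2} \sqrt{Z}$)
$b = 50$ ($b = \left(\left(5 + \sqrt{2} \sqrt{2}\right) + 3\right) 5 = \left(\left(5 + 2\right) + 3\right) 5 = \left(7 + 3\right) 5 = 10 \cdot 5 = 50$)
$b G = 50 \cdot 9 = 450$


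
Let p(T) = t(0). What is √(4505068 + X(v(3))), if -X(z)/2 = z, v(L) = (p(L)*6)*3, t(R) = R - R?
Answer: 2*√1126267 ≈ 2122.5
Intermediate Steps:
t(R) = 0
p(T) = 0
v(L) = 0 (v(L) = (0*6)*3 = 0*3 = 0)
X(z) = -2*z
√(4505068 + X(v(3))) = √(4505068 - 2*0) = √(4505068 + 0) = √4505068 = 2*√1126267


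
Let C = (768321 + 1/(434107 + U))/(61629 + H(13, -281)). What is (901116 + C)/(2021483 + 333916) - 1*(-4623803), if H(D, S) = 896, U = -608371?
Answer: 118665704949644310926543/25664089739783400 ≈ 4.6238e+6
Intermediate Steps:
C = 133890690743/10895856600 (C = (768321 + 1/(434107 - 608371))/(61629 + 896) = (768321 + 1/(-174264))/62525 = (768321 - 1/174264)*(1/62525) = (133890690743/174264)*(1/62525) = 133890690743/10895856600 ≈ 12.288)
(901116 + C)/(2021483 + 333916) - 1*(-4623803) = (901116 + 133890690743/10895856600)/(2021483 + 333916) - 1*(-4623803) = (9818564606656343/10895856600)/2355399 + 4623803 = (9818564606656343/10895856600)*(1/2355399) + 4623803 = 9818564606656343/25664089739783400 + 4623803 = 118665704949644310926543/25664089739783400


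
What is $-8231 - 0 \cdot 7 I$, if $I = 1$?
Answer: $-8231$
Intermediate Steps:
$-8231 - 0 \cdot 7 I = -8231 - 0 \cdot 7 \cdot 1 = -8231 - 0 \cdot 1 = -8231 - 0 = -8231 + 0 = -8231$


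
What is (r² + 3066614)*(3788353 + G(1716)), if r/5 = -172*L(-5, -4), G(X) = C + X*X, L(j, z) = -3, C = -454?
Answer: 65460726520770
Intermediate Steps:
G(X) = -454 + X² (G(X) = -454 + X*X = -454 + X²)
r = 2580 (r = 5*(-172*(-3)) = 5*516 = 2580)
(r² + 3066614)*(3788353 + G(1716)) = (2580² + 3066614)*(3788353 + (-454 + 1716²)) = (6656400 + 3066614)*(3788353 + (-454 + 2944656)) = 9723014*(3788353 + 2944202) = 9723014*6732555 = 65460726520770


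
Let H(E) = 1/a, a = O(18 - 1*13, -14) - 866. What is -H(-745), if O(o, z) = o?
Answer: 1/861 ≈ 0.0011614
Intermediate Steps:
a = -861 (a = (18 - 1*13) - 866 = (18 - 13) - 866 = 5 - 866 = -861)
H(E) = -1/861 (H(E) = 1/(-861) = -1/861)
-H(-745) = -1*(-1/861) = 1/861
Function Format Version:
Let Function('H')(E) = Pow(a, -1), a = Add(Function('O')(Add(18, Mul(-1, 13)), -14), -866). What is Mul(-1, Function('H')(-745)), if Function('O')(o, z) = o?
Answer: Rational(1, 861) ≈ 0.0011614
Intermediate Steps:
a = -861 (a = Add(Add(18, Mul(-1, 13)), -866) = Add(Add(18, -13), -866) = Add(5, -866) = -861)
Function('H')(E) = Rational(-1, 861) (Function('H')(E) = Pow(-861, -1) = Rational(-1, 861))
Mul(-1, Function('H')(-745)) = Mul(-1, Rational(-1, 861)) = Rational(1, 861)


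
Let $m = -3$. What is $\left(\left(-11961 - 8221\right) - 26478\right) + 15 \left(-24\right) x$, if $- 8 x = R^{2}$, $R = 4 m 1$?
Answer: $-40180$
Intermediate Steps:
$R = -12$ ($R = 4 \left(-3\right) 1 = \left(-12\right) 1 = -12$)
$x = -18$ ($x = - \frac{\left(-12\right)^{2}}{8} = \left(- \frac{1}{8}\right) 144 = -18$)
$\left(\left(-11961 - 8221\right) - 26478\right) + 15 \left(-24\right) x = \left(\left(-11961 - 8221\right) - 26478\right) + 15 \left(-24\right) \left(-18\right) = \left(-20182 - 26478\right) - -6480 = -46660 + 6480 = -40180$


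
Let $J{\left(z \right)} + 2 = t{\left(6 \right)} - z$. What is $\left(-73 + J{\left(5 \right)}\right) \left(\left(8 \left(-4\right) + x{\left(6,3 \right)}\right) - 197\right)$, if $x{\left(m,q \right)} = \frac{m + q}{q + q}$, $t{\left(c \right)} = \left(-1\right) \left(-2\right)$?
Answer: $17745$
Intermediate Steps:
$t{\left(c \right)} = 2$
$J{\left(z \right)} = - z$ ($J{\left(z \right)} = -2 - \left(-2 + z\right) = - z$)
$x{\left(m,q \right)} = \frac{m + q}{2 q}$
$\left(-73 + J{\left(5 \right)}\right) \left(\left(8 \left(-4\right) + x{\left(6,3 \right)}\right) - 197\right) = \left(-73 - 5\right) \left(\left(8 \left(-4\right) + \frac{6 + 3}{2 \cdot 3}\right) - 197\right) = \left(-73 - 5\right) \left(\left(-32 + \frac{1}{2} \cdot \frac{1}{3} \cdot 9\right) - 197\right) = - 78 \left(\left(-32 + \frac{3}{2}\right) - 197\right) = - 78 \left(- \frac{61}{2} - 197\right) = \left(-78\right) \left(- \frac{455}{2}\right) = 17745$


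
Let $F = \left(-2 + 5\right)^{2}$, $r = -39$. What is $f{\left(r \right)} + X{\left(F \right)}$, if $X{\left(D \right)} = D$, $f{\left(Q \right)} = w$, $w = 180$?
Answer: $189$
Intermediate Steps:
$f{\left(Q \right)} = 180$
$F = 9$ ($F = 3^{2} = 9$)
$f{\left(r \right)} + X{\left(F \right)} = 180 + 9 = 189$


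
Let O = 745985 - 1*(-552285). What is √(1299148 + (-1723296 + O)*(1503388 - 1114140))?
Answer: 30*I*√183821357 ≈ 4.0674e+5*I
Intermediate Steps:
O = 1298270 (O = 745985 + 552285 = 1298270)
√(1299148 + (-1723296 + O)*(1503388 - 1114140)) = √(1299148 + (-1723296 + 1298270)*(1503388 - 1114140)) = √(1299148 - 425026*389248) = √(1299148 - 165440520448) = √(-165439221300) = 30*I*√183821357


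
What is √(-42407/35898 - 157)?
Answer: I*√203842951914/35898 ≈ 12.577*I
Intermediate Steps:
√(-42407/35898 - 157) = √(-5678393/35898) = I*√203842951914/35898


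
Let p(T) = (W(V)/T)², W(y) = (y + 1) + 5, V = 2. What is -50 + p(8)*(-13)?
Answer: -63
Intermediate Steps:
W(y) = 6 + y (W(y) = (1 + y) + 5 = 6 + y)
p(T) = 64/T² (p(T) = ((6 + 2)/T)² = (8/T)² = 64/T²)
-50 + p(8)*(-13) = -50 + (64/8²)*(-13) = -50 + (64*(1/64))*(-13) = -50 + 1*(-13) = -50 - 13 = -63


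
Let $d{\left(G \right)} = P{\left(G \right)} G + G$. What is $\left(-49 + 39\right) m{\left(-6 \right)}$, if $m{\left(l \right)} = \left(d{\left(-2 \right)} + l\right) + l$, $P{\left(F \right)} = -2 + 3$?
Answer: $160$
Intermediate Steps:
$P{\left(F \right)} = 1$
$d{\left(G \right)} = 2 G$ ($d{\left(G \right)} = 1 G + G = G + G = 2 G$)
$m{\left(l \right)} = -4 + 2 l$ ($m{\left(l \right)} = \left(2 \left(-2\right) + l\right) + l = \left(-4 + l\right) + l = -4 + 2 l$)
$\left(-49 + 39\right) m{\left(-6 \right)} = \left(-49 + 39\right) \left(-4 + 2 \left(-6\right)\right) = - 10 \left(-4 - 12\right) = \left(-10\right) \left(-16\right) = 160$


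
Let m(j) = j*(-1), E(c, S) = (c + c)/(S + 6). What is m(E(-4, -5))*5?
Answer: 40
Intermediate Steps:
E(c, S) = 2*c/(6 + S) (E(c, S) = (2*c)/(6 + S) = 2*c/(6 + S))
m(j) = -j
m(E(-4, -5))*5 = -2*(-4)/(6 - 5)*5 = -2*(-4)/1*5 = -2*(-4)*5 = -1*(-8)*5 = 8*5 = 40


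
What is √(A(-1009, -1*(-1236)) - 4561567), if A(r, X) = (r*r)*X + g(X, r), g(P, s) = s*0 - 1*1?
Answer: 2*√313446637 ≈ 35409.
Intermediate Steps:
g(P, s) = -1 (g(P, s) = 0 - 1 = -1)
A(r, X) = -1 + X*r² (A(r, X) = (r*r)*X - 1 = r²*X - 1 = X*r² - 1 = -1 + X*r²)
√(A(-1009, -1*(-1236)) - 4561567) = √((-1 - 1*(-1236)*(-1009)²) - 4561567) = √((-1 + 1236*1018081) - 4561567) = √((-1 + 1258348116) - 4561567) = √(1258348115 - 4561567) = √1253786548 = 2*√313446637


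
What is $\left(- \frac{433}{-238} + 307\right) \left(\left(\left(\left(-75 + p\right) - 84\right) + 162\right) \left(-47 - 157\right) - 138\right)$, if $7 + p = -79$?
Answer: $\frac{617171103}{119} \approx 5.1863 \cdot 10^{6}$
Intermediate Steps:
$p = -86$ ($p = -7 - 79 = -86$)
$\left(- \frac{433}{-238} + 307\right) \left(\left(\left(\left(-75 + p\right) - 84\right) + 162\right) \left(-47 - 157\right) - 138\right) = \left(- \frac{433}{-238} + 307\right) \left(\left(\left(\left(-75 - 86\right) - 84\right) + 162\right) \left(-47 - 157\right) - 138\right) = \left(\left(-433\right) \left(- \frac{1}{238}\right) + 307\right) \left(\left(\left(-161 - 84\right) + 162\right) \left(-204\right) - 138\right) = \left(\frac{433}{238} + 307\right) \left(\left(-245 + 162\right) \left(-204\right) - 138\right) = \frac{73499 \left(\left(-83\right) \left(-204\right) - 138\right)}{238} = \frac{73499 \left(16932 - 138\right)}{238} = \frac{73499}{238} \cdot 16794 = \frac{617171103}{119}$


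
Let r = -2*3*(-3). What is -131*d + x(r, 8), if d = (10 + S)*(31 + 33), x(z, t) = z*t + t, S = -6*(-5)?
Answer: -335208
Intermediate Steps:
S = 30
r = 18 (r = -6*(-3) = 18)
x(z, t) = t + t*z (x(z, t) = t*z + t = t + t*z)
d = 2560 (d = (10 + 30)*(31 + 33) = 40*64 = 2560)
-131*d + x(r, 8) = -131*2560 + 8*(1 + 18) = -335360 + 8*19 = -335360 + 152 = -335208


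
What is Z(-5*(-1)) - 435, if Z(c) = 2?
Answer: -433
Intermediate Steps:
Z(-5*(-1)) - 435 = 2 - 435 = -433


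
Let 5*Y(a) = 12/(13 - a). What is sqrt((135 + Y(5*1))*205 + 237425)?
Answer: sqrt(1060646)/2 ≈ 514.94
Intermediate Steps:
Y(a) = 12/(5*(13 - a)) (Y(a) = (12/(13 - a))/5 = 12/(5*(13 - a)))
sqrt((135 + Y(5*1))*205 + 237425) = sqrt((135 - 12/(-65 + 5*(5*1)))*205 + 237425) = sqrt((135 - 12/(-65 + 5*5))*205 + 237425) = sqrt((135 - 12/(-65 + 25))*205 + 237425) = sqrt((135 - 12/(-40))*205 + 237425) = sqrt((135 - 12*(-1/40))*205 + 237425) = sqrt((135 + 3/10)*205 + 237425) = sqrt((1353/10)*205 + 237425) = sqrt(55473/2 + 237425) = sqrt(530323/2) = sqrt(1060646)/2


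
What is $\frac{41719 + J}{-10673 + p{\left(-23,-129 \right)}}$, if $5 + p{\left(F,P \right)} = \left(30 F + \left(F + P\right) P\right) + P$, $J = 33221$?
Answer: $\frac{74940}{8111} \approx 9.2393$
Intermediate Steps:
$p{\left(F,P \right)} = -5 + P + 30 F + P \left(F + P\right)$ ($p{\left(F,P \right)} = -5 + \left(\left(30 F + \left(F + P\right) P\right) + P\right) = -5 + \left(\left(30 F + P \left(F + P\right)\right) + P\right) = -5 + \left(P + 30 F + P \left(F + P\right)\right) = -5 + P + 30 F + P \left(F + P\right)$)
$\frac{41719 + J}{-10673 + p{\left(-23,-129 \right)}} = \frac{41719 + 33221}{-10673 - \left(-2143 - 16641\right)} = \frac{74940}{-10673 - -18784} = \frac{74940}{-10673 + 18784} = \frac{74940}{8111}$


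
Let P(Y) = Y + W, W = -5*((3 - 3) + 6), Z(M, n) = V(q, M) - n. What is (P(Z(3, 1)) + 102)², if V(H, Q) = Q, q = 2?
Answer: 5476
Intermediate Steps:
Z(M, n) = M - n
W = -30 (W = -5*(0 + 6) = -5*6 = -30)
P(Y) = -30 + Y (P(Y) = Y - 30 = -30 + Y)
(P(Z(3, 1)) + 102)² = ((-30 + (3 - 1*1)) + 102)² = ((-30 + (3 - 1)) + 102)² = ((-30 + 2) + 102)² = (-28 + 102)² = 74² = 5476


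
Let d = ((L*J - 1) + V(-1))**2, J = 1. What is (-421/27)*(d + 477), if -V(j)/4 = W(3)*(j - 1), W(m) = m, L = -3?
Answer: -369217/27 ≈ -13675.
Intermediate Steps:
V(j) = 12 - 12*j (V(j) = -12*(j - 1) = -12*(-1 + j) = -4*(-3 + 3*j) = 12 - 12*j)
d = 400 (d = ((-3*1 - 1) + (12 - 12*(-1)))**2 = ((-3 - 1) + (12 + 12))**2 = (-4 + 24)**2 = 20**2 = 400)
(-421/27)*(d + 477) = (-421/27)*(400 + 477) = -421*1/27*877 = -421/27*877 = -369217/27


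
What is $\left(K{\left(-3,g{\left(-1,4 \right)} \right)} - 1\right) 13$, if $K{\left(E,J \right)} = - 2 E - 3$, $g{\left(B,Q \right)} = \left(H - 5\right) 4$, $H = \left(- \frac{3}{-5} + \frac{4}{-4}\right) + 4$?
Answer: $26$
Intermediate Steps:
$H = \frac{18}{5}$ ($H = \left(\left(-3\right) \left(- \frac{1}{5}\right) + 4 \left(- \frac{1}{4}\right)\right) + 4 = \left(\frac{3}{5} - 1\right) + 4 = - \frac{2}{5} + 4 = \frac{18}{5} \approx 3.6$)
$g{\left(B,Q \right)} = - \frac{28}{5}$ ($g{\left(B,Q \right)} = \left(\frac{18}{5} - 5\right) 4 = \left(- \frac{7}{5}\right) 4 = - \frac{28}{5}$)
$K{\left(E,J \right)} = -3 - 2 E$
$\left(K{\left(-3,g{\left(-1,4 \right)} \right)} - 1\right) 13 = \left(\left(-3 - -6\right) - 1\right) 13 = \left(\left(-3 + 6\right) - 1\right) 13 = \left(3 - 1\right) 13 = 2 \cdot 13 = 26$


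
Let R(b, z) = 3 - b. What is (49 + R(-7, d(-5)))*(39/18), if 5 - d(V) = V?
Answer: 767/6 ≈ 127.83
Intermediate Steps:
d(V) = 5 - V
(49 + R(-7, d(-5)))*(39/18) = (49 + (3 - 1*(-7)))*(39/18) = (49 + (3 + 7))*(39*(1/18)) = (49 + 10)*(13/6) = 59*(13/6) = 767/6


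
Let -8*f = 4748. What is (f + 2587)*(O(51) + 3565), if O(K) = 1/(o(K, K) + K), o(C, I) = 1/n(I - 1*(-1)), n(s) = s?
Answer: 37709034039/5306 ≈ 7.1069e+6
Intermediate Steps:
f = -1187/2 (f = -1/8*4748 = -1187/2 ≈ -593.50)
o(C, I) = 1/(1 + I) (o(C, I) = 1/(I - 1*(-1)) = 1/(I + 1) = 1/(1 + I))
O(K) = 1/(K + 1/(1 + K)) (O(K) = 1/(1/(1 + K) + K) = 1/(K + 1/(1 + K)))
(f + 2587)*(O(51) + 3565) = (-1187/2 + 2587)*((1 + 51)/(1 + 51*(1 + 51)) + 3565) = 3987*(52/(1 + 51*52) + 3565)/2 = 3987*(52/(1 + 2652) + 3565)/2 = 3987*(52/2653 + 3565)/2 = (3987/2)*(9457997/2653) = 37709034039/5306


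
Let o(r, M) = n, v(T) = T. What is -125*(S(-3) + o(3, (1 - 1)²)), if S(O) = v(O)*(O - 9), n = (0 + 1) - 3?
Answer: -4250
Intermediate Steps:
n = -2 (n = 1 - 3 = -2)
S(O) = O*(-9 + O) (S(O) = O*(O - 9) = O*(-9 + O))
o(r, M) = -2
-125*(S(-3) + o(3, (1 - 1)²)) = -125*(-3*(-9 - 3) - 2) = -125*(-3*(-12) - 2) = -125*(36 - 2) = -125*34 = -4250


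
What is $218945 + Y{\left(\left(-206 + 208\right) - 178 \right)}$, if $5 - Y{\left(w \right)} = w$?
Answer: $219126$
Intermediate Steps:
$Y{\left(w \right)} = 5 - w$
$218945 + Y{\left(\left(-206 + 208\right) - 178 \right)} = 218945 + \left(5 - \left(\left(-206 + 208\right) - 178\right)\right) = 218945 + \left(5 - \left(2 - 178\right)\right) = 218945 + \left(5 - -176\right) = 218945 + \left(5 + 176\right) = 218945 + 181 = 219126$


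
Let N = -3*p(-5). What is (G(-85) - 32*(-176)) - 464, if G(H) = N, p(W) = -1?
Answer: 5171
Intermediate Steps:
N = 3 (N = -3*(-1) = 3)
G(H) = 3
(G(-85) - 32*(-176)) - 464 = (3 - 32*(-176)) - 464 = (3 + 5632) - 464 = 5635 - 464 = 5171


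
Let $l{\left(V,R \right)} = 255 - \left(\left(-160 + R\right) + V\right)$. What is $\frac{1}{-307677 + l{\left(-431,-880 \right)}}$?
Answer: $- \frac{1}{305951} \approx -3.2685 \cdot 10^{-6}$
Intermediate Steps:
$l{\left(V,R \right)} = 415 - R - V$ ($l{\left(V,R \right)} = 255 - \left(-160 + R + V\right) = 415 - R - V$)
$\frac{1}{-307677 + l{\left(-431,-880 \right)}} = \frac{1}{-307677 - -1726} = \frac{1}{-307677 + \left(415 + 880 + 431\right)} = \frac{1}{-307677 + 1726} = \frac{1}{-305951} = - \frac{1}{305951}$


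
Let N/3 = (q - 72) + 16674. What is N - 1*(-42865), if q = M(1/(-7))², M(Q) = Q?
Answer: 4540882/49 ≈ 92671.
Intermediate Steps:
q = 1/49 (q = (1/(-7))² = (1*(-⅐))² = (-⅐)² = 1/49 ≈ 0.020408)
N = 2440497/49 (N = 3*((1/49 - 72) + 16674) = 3*(-3527/49 + 16674) = 3*(813499/49) = 2440497/49 ≈ 49806.)
N - 1*(-42865) = 2440497/49 - 1*(-42865) = 2440497/49 + 42865 = 4540882/49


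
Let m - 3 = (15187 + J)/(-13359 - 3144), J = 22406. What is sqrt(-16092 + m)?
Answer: 2*I*sqrt(121734544530)/5501 ≈ 126.85*I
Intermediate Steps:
m = 3972/5501 (m = 3 + (15187 + 22406)/(-13359 - 3144) = 3 + 37593/(-16503) = 3 + 37593*(-1/16503) = 3 - 12531/5501 = 3972/5501 ≈ 0.72205)
sqrt(-16092 + m) = sqrt(-16092 + 3972/5501) = sqrt(-88518120/5501) = 2*I*sqrt(121734544530)/5501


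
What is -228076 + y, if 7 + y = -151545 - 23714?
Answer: -403342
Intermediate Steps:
y = -175266 (y = -7 + (-151545 - 23714) = -7 - 175259 = -175266)
-228076 + y = -228076 - 175266 = -403342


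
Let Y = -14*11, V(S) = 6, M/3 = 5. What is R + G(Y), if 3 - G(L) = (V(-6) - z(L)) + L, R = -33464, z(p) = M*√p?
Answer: -33313 + 15*I*√154 ≈ -33313.0 + 186.15*I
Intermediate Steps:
M = 15 (M = 3*5 = 15)
z(p) = 15*√p
Y = -154
G(L) = -3 - L + 15*√L (G(L) = 3 - ((6 - 15*√L) + L) = 3 - (6 + L - 15*√L) = 3 + (-6 - L + 15*√L) = -3 - L + 15*√L)
R + G(Y) = -33464 + (-3 - 1*(-154) + 15*√(-154)) = -33464 + (-3 + 154 + 15*(I*√154)) = -33464 + (-3 + 154 + 15*I*√154) = -33464 + (151 + 15*I*√154) = -33313 + 15*I*√154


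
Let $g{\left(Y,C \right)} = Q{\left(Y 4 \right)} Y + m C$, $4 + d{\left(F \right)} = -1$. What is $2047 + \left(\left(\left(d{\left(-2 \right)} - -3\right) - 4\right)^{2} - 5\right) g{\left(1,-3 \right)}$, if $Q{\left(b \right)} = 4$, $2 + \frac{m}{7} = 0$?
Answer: $3473$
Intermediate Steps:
$m = -14$ ($m = -14 + 7 \cdot 0 = -14 + 0 = -14$)
$d{\left(F \right)} = -5$ ($d{\left(F \right)} = -4 - 1 = -5$)
$g{\left(Y,C \right)} = - 14 C + 4 Y$ ($g{\left(Y,C \right)} = 4 Y - 14 C = - 14 C + 4 Y$)
$2047 + \left(\left(\left(d{\left(-2 \right)} - -3\right) - 4\right)^{2} - 5\right) g{\left(1,-3 \right)} = 2047 + \left(\left(\left(-5 - -3\right) - 4\right)^{2} - 5\right) \left(\left(-14\right) \left(-3\right) + 4 \cdot 1\right) = 2047 + \left(\left(\left(-5 + 3\right) - 4\right)^{2} - 5\right) \left(42 + 4\right) = 2047 + \left(\left(-2 - 4\right)^{2} - 5\right) 46 = 2047 + \left(\left(-6\right)^{2} - 5\right) 46 = 2047 + \left(36 - 5\right) 46 = 2047 + 31 \cdot 46 = 2047 + 1426 = 3473$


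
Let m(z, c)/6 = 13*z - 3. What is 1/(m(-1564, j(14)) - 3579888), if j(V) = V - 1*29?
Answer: -1/3701898 ≈ -2.7013e-7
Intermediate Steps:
j(V) = -29 + V (j(V) = V - 29 = -29 + V)
m(z, c) = -18 + 78*z (m(z, c) = 6*(13*z - 3) = 6*(-3 + 13*z) = -18 + 78*z)
1/(m(-1564, j(14)) - 3579888) = 1/((-18 + 78*(-1564)) - 3579888) = 1/((-18 - 121992) - 3579888) = 1/(-122010 - 3579888) = 1/(-3701898) = -1/3701898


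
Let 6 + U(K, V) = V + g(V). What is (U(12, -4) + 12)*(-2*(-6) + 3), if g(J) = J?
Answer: -30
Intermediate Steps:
U(K, V) = -6 + 2*V (U(K, V) = -6 + (V + V) = -6 + 2*V)
(U(12, -4) + 12)*(-2*(-6) + 3) = ((-6 + 2*(-4)) + 12)*(-2*(-6) + 3) = ((-6 - 8) + 12)*(12 + 3) = (-14 + 12)*15 = -2*15 = -30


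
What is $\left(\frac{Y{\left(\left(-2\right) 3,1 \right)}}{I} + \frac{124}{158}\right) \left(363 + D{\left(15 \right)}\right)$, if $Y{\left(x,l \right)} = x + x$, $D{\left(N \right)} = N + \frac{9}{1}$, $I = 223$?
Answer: $\frac{4983786}{17617} \approx 282.9$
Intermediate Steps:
$D{\left(N \right)} = 9 + N$ ($D{\left(N \right)} = N + 9 \cdot 1 = N + 9 = 9 + N$)
$Y{\left(x,l \right)} = 2 x$
$\left(\frac{Y{\left(\left(-2\right) 3,1 \right)}}{I} + \frac{124}{158}\right) \left(363 + D{\left(15 \right)}\right) = \left(\frac{2 \left(\left(-2\right) 3\right)}{223} + \frac{124}{158}\right) \left(363 + \left(9 + 15\right)\right) = \left(2 \left(-6\right) \frac{1}{223} + 124 \cdot \frac{1}{158}\right) \left(363 + 24\right) = \left(\left(-12\right) \frac{1}{223} + \frac{62}{79}\right) 387 = \left(- \frac{12}{223} + \frac{62}{79}\right) 387 = \frac{12878}{17617} \cdot 387 = \frac{4983786}{17617}$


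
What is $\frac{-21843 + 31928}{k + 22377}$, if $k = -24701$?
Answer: $- \frac{10085}{2324} \approx -4.3395$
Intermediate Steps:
$\frac{-21843 + 31928}{k + 22377} = \frac{-21843 + 31928}{-24701 + 22377} = \frac{10085}{-2324} = 10085 \left(- \frac{1}{2324}\right) = - \frac{10085}{2324}$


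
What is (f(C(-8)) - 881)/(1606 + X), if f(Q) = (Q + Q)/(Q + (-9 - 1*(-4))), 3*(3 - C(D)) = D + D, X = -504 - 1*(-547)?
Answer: -876/1649 ≈ -0.53123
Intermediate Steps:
X = 43 (X = -504 + 547 = 43)
C(D) = 3 - 2*D/3 (C(D) = 3 - (D + D)/3 = 3 - 2*D/3)
f(Q) = 2*Q/(-5 + Q) (f(Q) = (2*Q)/(Q + (-9 + 4)) = (2*Q)/(Q - 5) = (2*Q)/(-5 + Q) = 2*Q/(-5 + Q))
(f(C(-8)) - 881)/(1606 + X) = (2*(3 - 2/3*(-8))/(-5 + (3 - 2/3*(-8))) - 881)/(1606 + 43) = (2*(3 + 16/3)/(-5 + (3 + 16/3)) - 881)/1649 = (2*(25/3)/(-5 + 25/3) - 881)*(1/1649) = (2*(25/3)/(10/3) - 881)*(1/1649) = (2*(25/3)*(3/10) - 881)*(1/1649) = (5 - 881)*(1/1649) = -876*1/1649 = -876/1649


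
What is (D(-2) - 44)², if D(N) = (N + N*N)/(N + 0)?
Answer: 2025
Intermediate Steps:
D(N) = (N + N²)/N
(D(-2) - 44)² = ((1 - 2) - 44)² = (-1 - 44)² = (-45)² = 2025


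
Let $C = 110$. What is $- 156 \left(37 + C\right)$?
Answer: $-22932$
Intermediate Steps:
$- 156 \left(37 + C\right) = - 156 \left(37 + 110\right) = \left(-156\right) 147 = -22932$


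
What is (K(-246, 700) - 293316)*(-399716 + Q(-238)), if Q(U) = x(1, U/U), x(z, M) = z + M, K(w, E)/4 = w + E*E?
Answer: -665803609800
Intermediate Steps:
K(w, E) = 4*w + 4*E**2 (K(w, E) = 4*(w + E*E) = 4*(w + E**2) = 4*w + 4*E**2)
x(z, M) = M + z
Q(U) = 2 (Q(U) = U/U + 1 = 1 + 1 = 2)
(K(-246, 700) - 293316)*(-399716 + Q(-238)) = ((4*(-246) + 4*700**2) - 293316)*(-399716 + 2) = ((-984 + 4*490000) - 293316)*(-399714) = ((-984 + 1960000) - 293316)*(-399714) = (1959016 - 293316)*(-399714) = 1665700*(-399714) = -665803609800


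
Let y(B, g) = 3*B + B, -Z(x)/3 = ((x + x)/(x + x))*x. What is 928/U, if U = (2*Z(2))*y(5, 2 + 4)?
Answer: -58/15 ≈ -3.8667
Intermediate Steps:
Z(x) = -3*x (Z(x) = -3*(x + x)/(x + x)*x = -3*(2*x)/((2*x))*x = -3*(2*x)*(1/(2*x))*x = -3*x)
y(B, g) = 4*B
U = -240 (U = (2*(-3*2))*(4*5) = (2*(-6))*20 = -12*20 = -240)
928/U = 928/(-240) = 928*(-1/240) = -58/15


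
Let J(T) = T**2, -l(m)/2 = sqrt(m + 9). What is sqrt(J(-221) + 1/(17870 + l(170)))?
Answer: sqrt(1745577342 - 195364*sqrt(179))/(2*sqrt(8935 - sqrt(179))) ≈ 221.00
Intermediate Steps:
l(m) = -2*sqrt(9 + m) (l(m) = -2*sqrt(m + 9) = -2*sqrt(9 + m))
sqrt(J(-221) + 1/(17870 + l(170))) = sqrt((-221)**2 + 1/(17870 - 2*sqrt(9 + 170))) = sqrt(48841 + 1/(17870 - 2*sqrt(179)))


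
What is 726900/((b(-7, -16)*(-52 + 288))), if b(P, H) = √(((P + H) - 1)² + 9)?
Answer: 12115*√65/767 ≈ 127.35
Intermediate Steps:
b(P, H) = √(9 + (-1 + H + P)²) (b(P, H) = √(((H + P) - 1)² + 9) = √((-1 + H + P)² + 9) = √(9 + (-1 + H + P)²))
726900/((b(-7, -16)*(-52 + 288))) = 726900/((√(9 + (-1 - 16 - 7)²)*(-52 + 288))) = 726900/((√(9 + (-24)²)*236)) = 726900/((√(9 + 576)*236)) = 726900/((√585*236)) = 726900/(((3*√65)*236)) = 726900/((708*√65)) = 726900*(√65/46020) = 12115*√65/767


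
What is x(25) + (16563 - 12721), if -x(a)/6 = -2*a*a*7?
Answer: 56342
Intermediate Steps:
x(a) = 84*a² (x(a) = -6*(-2*a*a)*7 = -6*(-2*a²)*7 = -(-84)*a² = 84*a²)
x(25) + (16563 - 12721) = 84*25² + (16563 - 12721) = 84*625 + 3842 = 52500 + 3842 = 56342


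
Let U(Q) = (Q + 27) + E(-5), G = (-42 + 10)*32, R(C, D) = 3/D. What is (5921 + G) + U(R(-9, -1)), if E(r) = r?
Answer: 4916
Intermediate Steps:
G = -1024 (G = -32*32 = -1024)
U(Q) = 22 + Q (U(Q) = (Q + 27) - 5 = (27 + Q) - 5 = 22 + Q)
(5921 + G) + U(R(-9, -1)) = (5921 - 1024) + (22 + 3/(-1)) = 4897 + (22 + 3*(-1)) = 4897 + (22 - 3) = 4897 + 19 = 4916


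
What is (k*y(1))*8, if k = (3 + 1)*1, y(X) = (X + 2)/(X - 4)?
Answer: -32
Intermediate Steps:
y(X) = (2 + X)/(-4 + X)
k = 4 (k = 4*1 = 4)
(k*y(1))*8 = (4*((2 + 1)/(-4 + 1)))*8 = (4*(3/(-3)))*8 = (4*(-⅓*3))*8 = (4*(-1))*8 = -4*8 = -32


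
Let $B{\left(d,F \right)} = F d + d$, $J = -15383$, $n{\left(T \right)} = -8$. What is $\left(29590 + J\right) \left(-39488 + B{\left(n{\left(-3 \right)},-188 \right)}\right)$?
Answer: $-539752344$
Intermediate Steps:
$B{\left(d,F \right)} = d + F d$
$\left(29590 + J\right) \left(-39488 + B{\left(n{\left(-3 \right)},-188 \right)}\right) = \left(29590 - 15383\right) \left(-39488 - 8 \left(1 - 188\right)\right) = 14207 \left(-39488 - -1496\right) = 14207 \left(-39488 + 1496\right) = 14207 \left(-37992\right) = -539752344$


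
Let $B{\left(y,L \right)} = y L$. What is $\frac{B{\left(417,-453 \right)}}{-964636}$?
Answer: $\frac{188901}{964636} \approx 0.19583$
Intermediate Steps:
$B{\left(y,L \right)} = L y$
$\frac{B{\left(417,-453 \right)}}{-964636} = \frac{\left(-453\right) 417}{-964636} = \left(-188901\right) \left(- \frac{1}{964636}\right) = \frac{188901}{964636}$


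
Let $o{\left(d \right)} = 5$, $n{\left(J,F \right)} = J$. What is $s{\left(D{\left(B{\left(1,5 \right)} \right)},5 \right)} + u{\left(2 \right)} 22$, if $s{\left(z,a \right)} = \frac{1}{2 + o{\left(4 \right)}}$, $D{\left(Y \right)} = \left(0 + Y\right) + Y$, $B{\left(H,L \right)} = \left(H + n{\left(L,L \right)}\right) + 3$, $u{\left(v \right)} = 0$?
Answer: $\frac{1}{7} \approx 0.14286$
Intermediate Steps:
$B{\left(H,L \right)} = 3 + H + L$ ($B{\left(H,L \right)} = \left(H + L\right) + 3 = 3 + H + L$)
$D{\left(Y \right)} = 2 Y$ ($D{\left(Y \right)} = Y + Y = 2 Y$)
$s{\left(z,a \right)} = \frac{1}{7}$ ($s{\left(z,a \right)} = \frac{1}{2 + 5} = \frac{1}{7}$)
$s{\left(D{\left(B{\left(1,5 \right)} \right)},5 \right)} + u{\left(2 \right)} 22 = \frac{1}{7} + 0 \cdot 22 = \frac{1}{7} + 0 = \frac{1}{7}$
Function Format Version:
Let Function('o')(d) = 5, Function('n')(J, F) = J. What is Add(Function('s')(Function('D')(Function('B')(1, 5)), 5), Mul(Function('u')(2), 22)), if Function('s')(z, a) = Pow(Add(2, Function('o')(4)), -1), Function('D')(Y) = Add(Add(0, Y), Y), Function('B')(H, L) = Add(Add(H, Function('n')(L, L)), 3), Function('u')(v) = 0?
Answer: Rational(1, 7) ≈ 0.14286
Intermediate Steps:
Function('B')(H, L) = Add(3, H, L) (Function('B')(H, L) = Add(Add(H, L), 3) = Add(3, H, L))
Function('D')(Y) = Mul(2, Y) (Function('D')(Y) = Add(Y, Y) = Mul(2, Y))
Function('s')(z, a) = Rational(1, 7) (Function('s')(z, a) = Pow(Add(2, 5), -1) = Pow(7, -1) = Rational(1, 7))
Add(Function('s')(Function('D')(Function('B')(1, 5)), 5), Mul(Function('u')(2), 22)) = Add(Rational(1, 7), Mul(0, 22)) = Add(Rational(1, 7), 0) = Rational(1, 7)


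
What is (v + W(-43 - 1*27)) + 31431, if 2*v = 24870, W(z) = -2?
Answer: 43864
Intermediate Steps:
v = 12435 (v = (½)*24870 = 12435)
(v + W(-43 - 1*27)) + 31431 = (12435 - 2) + 31431 = 12433 + 31431 = 43864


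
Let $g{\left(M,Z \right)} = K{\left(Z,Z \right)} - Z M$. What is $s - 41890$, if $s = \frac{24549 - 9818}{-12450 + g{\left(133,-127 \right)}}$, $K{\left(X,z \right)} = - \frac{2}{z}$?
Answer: $- \frac{23624466173}{564009} \approx -41887.0$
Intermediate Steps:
$g{\left(M,Z \right)} = - \frac{2}{Z} - M Z$ ($g{\left(M,Z \right)} = - \frac{2}{Z} - Z M = - \frac{2}{Z} - M Z$)
$s = \frac{1870837}{564009}$ ($s = \frac{24549 - 9818}{-12450 - \left(-16891 - \frac{2}{127}\right)} = \frac{14731}{-12450 + \left(\left(-2\right) \left(- \frac{1}{127}\right) + 16891\right)} = \frac{14731}{-12450 + \left(\frac{2}{127} + 16891\right)} = \frac{14731}{-12450 + \frac{2145159}{127}} = \frac{14731}{\frac{564009}{127}} = 14731 \cdot \frac{127}{564009} = \frac{1870837}{564009} \approx 3.317$)
$s - 41890 = \frac{1870837}{564009} - 41890 = - \frac{23624466173}{564009}$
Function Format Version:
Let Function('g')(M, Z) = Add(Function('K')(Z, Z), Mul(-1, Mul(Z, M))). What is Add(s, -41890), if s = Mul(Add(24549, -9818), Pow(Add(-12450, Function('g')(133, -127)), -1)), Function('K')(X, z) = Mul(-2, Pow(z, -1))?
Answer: Rational(-23624466173, 564009) ≈ -41887.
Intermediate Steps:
Function('g')(M, Z) = Add(Mul(-2, Pow(Z, -1)), Mul(-1, M, Z)) (Function('g')(M, Z) = Add(Mul(-2, Pow(Z, -1)), Mul(-1, Mul(Z, M))) = Add(Mul(-2, Pow(Z, -1)), Mul(-1, Mul(M, Z))) = Add(Mul(-2, Pow(Z, -1)), Mul(-1, M, Z)))
s = Rational(1870837, 564009) (s = Mul(Add(24549, -9818), Pow(Add(-12450, Add(Mul(-2, Pow(-127, -1)), Mul(-1, 133, -127))), -1)) = Mul(14731, Pow(Add(-12450, Add(Mul(-2, Rational(-1, 127)), 16891)), -1)) = Mul(14731, Pow(Add(-12450, Add(Rational(2, 127), 16891)), -1)) = Mul(14731, Pow(Add(-12450, Rational(2145159, 127)), -1)) = Mul(14731, Pow(Rational(564009, 127), -1)) = Mul(14731, Rational(127, 564009)) = Rational(1870837, 564009) ≈ 3.3170)
Add(s, -41890) = Add(Rational(1870837, 564009), -41890) = Rational(-23624466173, 564009)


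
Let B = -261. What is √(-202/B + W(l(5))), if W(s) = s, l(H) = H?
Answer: √43703/87 ≈ 2.4029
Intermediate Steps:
√(-202/B + W(l(5))) = √(-202/(-261) + 5) = √(-202*(-1/261) + 5) = √(202/261 + 5) = √(1507/261) = √43703/87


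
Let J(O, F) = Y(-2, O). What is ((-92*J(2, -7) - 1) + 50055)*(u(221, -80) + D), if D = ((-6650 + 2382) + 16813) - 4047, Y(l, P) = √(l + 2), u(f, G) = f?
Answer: 436420826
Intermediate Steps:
Y(l, P) = √(2 + l)
J(O, F) = 0 (J(O, F) = √(2 - 2) = √0 = 0)
D = 8498 (D = (-4268 + 16813) - 4047 = 12545 - 4047 = 8498)
((-92*J(2, -7) - 1) + 50055)*(u(221, -80) + D) = ((-92*0 - 1) + 50055)*(221 + 8498) = ((0 - 1) + 50055)*8719 = (-1 + 50055)*8719 = 50054*8719 = 436420826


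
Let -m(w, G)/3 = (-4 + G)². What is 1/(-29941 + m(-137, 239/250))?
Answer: -62500/1873049863 ≈ -3.3368e-5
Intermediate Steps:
m(w, G) = -3*(-4 + G)²
1/(-29941 + m(-137, 239/250)) = 1/(-29941 - 3*(-4 + 239/250)²) = 1/(-29941 - 3*(-761/250)²) = 1/(-29941 - 3*579121/62500) = 1/(-29941 - 1737363/62500) = 1/(-1873049863/62500) = -62500/1873049863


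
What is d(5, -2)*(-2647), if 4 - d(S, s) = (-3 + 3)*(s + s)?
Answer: -10588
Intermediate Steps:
d(S, s) = 4 (d(S, s) = 4 - (-3 + 3)*(s + s) = 4 - 0*2*s = 4 - 1*0 = 4 + 0 = 4)
d(5, -2)*(-2647) = 4*(-2647) = -10588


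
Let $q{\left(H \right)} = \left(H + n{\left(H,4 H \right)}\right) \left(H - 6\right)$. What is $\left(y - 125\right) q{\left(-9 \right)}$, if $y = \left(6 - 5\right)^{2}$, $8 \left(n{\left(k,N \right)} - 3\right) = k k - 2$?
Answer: $\frac{14415}{2} \approx 7207.5$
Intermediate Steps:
$n{\left(k,N \right)} = \frac{11}{4} + \frac{k^{2}}{8}$ ($n{\left(k,N \right)} = 3 + \frac{k k - 2}{8} = 3 + \frac{k^{2} - 2}{8} = 3 + \frac{-2 + k^{2}}{8} = 3 + \left(- \frac{1}{4} + \frac{k^{2}}{8}\right) = \frac{11}{4} + \frac{k^{2}}{8}$)
$y = 1$ ($y = 1^{2} = 1$)
$q{\left(H \right)} = \left(-6 + H\right) \left(\frac{11}{4} + H + \frac{H^{2}}{8}\right)$ ($q{\left(H \right)} = \left(H + \left(\frac{11}{4} + \frac{H^{2}}{8}\right)\right) \left(H - 6\right) = \left(\frac{11}{4} + H + \frac{H^{2}}{8}\right) \left(-6 + H\right) = \left(-6 + H\right) \left(\frac{11}{4} + H + \frac{H^{2}}{8}\right)$)
$\left(y - 125\right) q{\left(-9 \right)} = \left(1 - 125\right) \left(- \frac{33}{2} - - \frac{117}{4} + \frac{\left(-9\right)^{2}}{4} + \frac{\left(-9\right)^{3}}{8}\right) = - 124 \left(- \frac{33}{2} + \frac{117}{4} + \frac{1}{4} \cdot 81 + \frac{1}{8} \left(-729\right)\right) = - 124 \left(- \frac{33}{2} + \frac{117}{4} + \frac{81}{4} - \frac{729}{8}\right) = \left(-124\right) \left(- \frac{465}{8}\right) = \frac{14415}{2}$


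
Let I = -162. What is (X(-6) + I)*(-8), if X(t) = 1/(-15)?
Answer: 19448/15 ≈ 1296.5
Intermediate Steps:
X(t) = -1/15
(X(-6) + I)*(-8) = (-1/15 - 162)*(-8) = -2431/15*(-8) = 19448/15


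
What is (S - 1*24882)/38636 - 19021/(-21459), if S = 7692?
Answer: 7956851/18023694 ≈ 0.44147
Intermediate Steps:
(S - 1*24882)/38636 - 19021/(-21459) = (7692 - 1*24882)/38636 - 19021/(-21459) = (7692 - 24882)*(1/38636) - 19021*(-1/21459) = -17190*1/38636 + 827/933 = -8595/19318 + 827/933 = 7956851/18023694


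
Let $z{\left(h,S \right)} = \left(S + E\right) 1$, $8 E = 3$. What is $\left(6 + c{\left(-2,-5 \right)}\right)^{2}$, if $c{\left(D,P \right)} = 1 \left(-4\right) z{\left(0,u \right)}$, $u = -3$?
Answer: $\frac{1089}{4} \approx 272.25$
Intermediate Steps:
$E = \frac{3}{8}$ ($E = \frac{1}{8} \cdot 3 = \frac{3}{8} \approx 0.375$)
$z{\left(h,S \right)} = \frac{3}{8} + S$ ($z{\left(h,S \right)} = \left(S + \frac{3}{8}\right) 1 = \left(\frac{3}{8} + S\right) 1 = \frac{3}{8} + S$)
$c{\left(D,P \right)} = \frac{21}{2}$ ($c{\left(D,P \right)} = 1 \left(-4\right) \left(\frac{3}{8} - 3\right) = \left(-4\right) \left(- \frac{21}{8}\right) = \frac{21}{2}$)
$\left(6 + c{\left(-2,-5 \right)}\right)^{2} = \left(6 + \frac{21}{2}\right)^{2} = \left(\frac{33}{2}\right)^{2} = \frac{1089}{4}$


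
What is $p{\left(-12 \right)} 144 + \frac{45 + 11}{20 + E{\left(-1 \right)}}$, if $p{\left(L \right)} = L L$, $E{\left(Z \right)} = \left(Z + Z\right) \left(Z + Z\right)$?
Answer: $\frac{62215}{3} \approx 20738.0$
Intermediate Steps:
$E{\left(Z \right)} = 4 Z^{2}$ ($E{\left(Z \right)} = 2 Z 2 Z = 4 Z^{2}$)
$p{\left(L \right)} = L^{2}$
$p{\left(-12 \right)} 144 + \frac{45 + 11}{20 + E{\left(-1 \right)}} = \left(-12\right)^{2} \cdot 144 + \frac{45 + 11}{20 + 4 \left(-1\right)^{2}} = 144 \cdot 144 + \frac{56}{20 + 4 \cdot 1} = 20736 + \frac{56}{20 + 4} = 20736 + \frac{56}{24} = 20736 + 56 \cdot \frac{1}{24} = 20736 + \frac{7}{3} = \frac{62215}{3}$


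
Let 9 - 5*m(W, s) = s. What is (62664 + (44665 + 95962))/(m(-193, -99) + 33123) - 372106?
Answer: -61665506183/165723 ≈ -3.7210e+5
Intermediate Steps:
m(W, s) = 9/5 - s/5
(62664 + (44665 + 95962))/(m(-193, -99) + 33123) - 372106 = (62664 + (44665 + 95962))/((9/5 - 1/5*(-99)) + 33123) - 372106 = (62664 + 140627)/((9/5 + 99/5) + 33123) - 372106 = 203291/(108/5 + 33123) - 372106 = 203291/(165723/5) - 372106 = 203291*(5/165723) - 372106 = 1016455/165723 - 372106 = -61665506183/165723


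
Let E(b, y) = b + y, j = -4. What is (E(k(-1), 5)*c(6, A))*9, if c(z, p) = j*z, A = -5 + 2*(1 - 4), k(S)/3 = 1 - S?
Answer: -2376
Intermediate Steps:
k(S) = 3 - 3*S (k(S) = 3*(1 - S) = 3 - 3*S)
A = -11 (A = -5 + 2*(-3) = -5 - 6 = -11)
c(z, p) = -4*z
(E(k(-1), 5)*c(6, A))*9 = (((3 - 3*(-1)) + 5)*(-4*6))*9 = (((3 + 3) + 5)*(-24))*9 = ((6 + 5)*(-24))*9 = (11*(-24))*9 = -264*9 = -2376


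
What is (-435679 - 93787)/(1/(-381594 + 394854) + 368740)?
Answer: -7020719160/4889492401 ≈ -1.4359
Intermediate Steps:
(-435679 - 93787)/(1/(-381594 + 394854) + 368740) = -529466/(1/13260 + 368740) = -529466/4889492401/13260 = -529466*13260/4889492401 = -7020719160/4889492401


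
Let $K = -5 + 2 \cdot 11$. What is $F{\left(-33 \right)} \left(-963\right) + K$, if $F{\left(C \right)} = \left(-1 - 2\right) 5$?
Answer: $14462$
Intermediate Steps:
$K = 17$ ($K = -5 + 22 = 17$)
$F{\left(C \right)} = -15$ ($F{\left(C \right)} = \left(-3\right) 5 = -15$)
$F{\left(-33 \right)} \left(-963\right) + K = \left(-15\right) \left(-963\right) + 17 = 14445 + 17 = 14462$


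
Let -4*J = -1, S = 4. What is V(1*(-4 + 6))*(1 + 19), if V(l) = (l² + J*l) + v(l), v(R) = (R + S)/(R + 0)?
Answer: 150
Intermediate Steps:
v(R) = (4 + R)/R (v(R) = (R + 4)/(R + 0) = (4 + R)/R)
J = ¼ (J = -¼*(-1) = ¼ ≈ 0.25000)
V(l) = l² + l/4 + (4 + l)/l (V(l) = (l² + l/4) + (4 + l)/l = l² + l/4 + (4 + l)/l)
V(1*(-4 + 6))*(1 + 19) = (1 + (1*(-4 + 6))² + 4/((1*(-4 + 6))) + (1*(-4 + 6))/4)*(1 + 19) = (1 + (1*2)² + 4/((1*2)) + (1*2)/4)*20 = (1 + 2² + 4/2 + (¼)*2)*20 = (1 + 4 + 4*(½) + ½)*20 = (1 + 4 + 2 + ½)*20 = (15/2)*20 = 150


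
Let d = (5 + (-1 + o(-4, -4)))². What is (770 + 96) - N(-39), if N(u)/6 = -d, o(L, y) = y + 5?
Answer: 1016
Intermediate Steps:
o(L, y) = 5 + y
d = 25 (d = (5 + (-1 + (5 - 4)))² = (5 + (-1 + 1))² = (5 + 0)² = 5² = 25)
N(u) = -150 (N(u) = 6*(-1*25) = 6*(-25) = -150)
(770 + 96) - N(-39) = (770 + 96) - 1*(-150) = 866 + 150 = 1016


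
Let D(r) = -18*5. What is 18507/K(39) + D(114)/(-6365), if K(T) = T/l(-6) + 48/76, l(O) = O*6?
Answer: -5371543854/131119 ≈ -40967.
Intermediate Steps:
l(O) = 6*O
K(T) = 12/19 - T/36 (K(T) = T/((6*(-6))) + 48/76 = T/(-36) + 48*(1/76) = T*(-1/36) + 12/19 = -T/36 + 12/19 = 12/19 - T/36)
D(r) = -90
18507/K(39) + D(114)/(-6365) = 18507/(12/19 - 1/36*39) - 90/(-6365) = 18507/(12/19 - 13/12) - 90*(-1/6365) = 18507/(-103/228) + 18/1273 = 18507*(-228/103) + 18/1273 = -4219596/103 + 18/1273 = -5371543854/131119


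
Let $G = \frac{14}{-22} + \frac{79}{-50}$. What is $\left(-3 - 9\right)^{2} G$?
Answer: $- \frac{87768}{275} \approx -319.16$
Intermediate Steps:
$G = - \frac{1219}{550}$ ($G = 14 \left(- \frac{1}{22}\right) + 79 \left(- \frac{1}{50}\right) = - \frac{7}{11} - \frac{79}{50} = - \frac{1219}{550} \approx -2.2164$)
$\left(-3 - 9\right)^{2} G = \left(-3 - 9\right)^{2} \left(- \frac{1219}{550}\right) = \left(-12\right)^{2} \left(- \frac{1219}{550}\right) = 144 \left(- \frac{1219}{550}\right) = - \frac{87768}{275}$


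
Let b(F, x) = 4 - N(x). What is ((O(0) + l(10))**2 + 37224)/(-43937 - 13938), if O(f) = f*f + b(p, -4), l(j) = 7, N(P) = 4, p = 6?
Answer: -37273/57875 ≈ -0.64403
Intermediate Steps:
b(F, x) = 0 (b(F, x) = 4 - 1*4 = 4 - 4 = 0)
O(f) = f**2 (O(f) = f*f + 0 = f**2 + 0 = f**2)
((O(0) + l(10))**2 + 37224)/(-43937 - 13938) = ((0**2 + 7)**2 + 37224)/(-43937 - 13938) = ((0 + 7)**2 + 37224)/(-57875) = (7**2 + 37224)*(-1/57875) = (49 + 37224)*(-1/57875) = 37273*(-1/57875) = -37273/57875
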